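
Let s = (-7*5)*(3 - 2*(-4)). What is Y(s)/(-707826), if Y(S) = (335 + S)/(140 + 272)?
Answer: 25/145812156 ≈ 1.7145e-7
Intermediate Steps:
s = -385 (s = -35*(3 + 8) = -35*11 = -385)
Y(S) = 335/412 + S/412 (Y(S) = (335 + S)/412 = (335 + S)*(1/412) = 335/412 + S/412)
Y(s)/(-707826) = (335/412 + (1/412)*(-385))/(-707826) = (335/412 - 385/412)*(-1/707826) = -25/206*(-1/707826) = 25/145812156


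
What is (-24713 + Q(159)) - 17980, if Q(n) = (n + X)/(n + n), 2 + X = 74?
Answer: -4525381/106 ≈ -42692.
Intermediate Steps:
X = 72 (X = -2 + 74 = 72)
Q(n) = (72 + n)/(2*n) (Q(n) = (n + 72)/(n + n) = (72 + n)/((2*n)) = (72 + n)*(1/(2*n)) = (72 + n)/(2*n))
(-24713 + Q(159)) - 17980 = (-24713 + (1/2)*(72 + 159)/159) - 17980 = (-24713 + (1/2)*(1/159)*231) - 17980 = (-24713 + 77/106) - 17980 = -2619501/106 - 17980 = -4525381/106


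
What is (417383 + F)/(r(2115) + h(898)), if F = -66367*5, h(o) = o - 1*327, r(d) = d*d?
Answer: 21387/1118449 ≈ 0.019122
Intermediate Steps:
r(d) = d²
h(o) = -327 + o (h(o) = o - 327 = -327 + o)
F = -331835
(417383 + F)/(r(2115) + h(898)) = (417383 - 331835)/(2115² + (-327 + 898)) = 85548/(4473225 + 571) = 85548/4473796 = 85548*(1/4473796) = 21387/1118449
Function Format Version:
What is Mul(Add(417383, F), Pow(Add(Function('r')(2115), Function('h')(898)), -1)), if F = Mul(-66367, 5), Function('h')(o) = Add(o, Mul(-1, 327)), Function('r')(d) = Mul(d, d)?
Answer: Rational(21387, 1118449) ≈ 0.019122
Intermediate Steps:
Function('r')(d) = Pow(d, 2)
Function('h')(o) = Add(-327, o) (Function('h')(o) = Add(o, -327) = Add(-327, o))
F = -331835
Mul(Add(417383, F), Pow(Add(Function('r')(2115), Function('h')(898)), -1)) = Mul(Add(417383, -331835), Pow(Add(Pow(2115, 2), Add(-327, 898)), -1)) = Mul(85548, Pow(Add(4473225, 571), -1)) = Mul(85548, Pow(4473796, -1)) = Mul(85548, Rational(1, 4473796)) = Rational(21387, 1118449)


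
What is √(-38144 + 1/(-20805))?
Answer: I*√16510555086405/20805 ≈ 195.3*I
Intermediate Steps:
√(-38144 + 1/(-20805)) = √(-38144 - 1/20805) = √(-793585921/20805) = I*√16510555086405/20805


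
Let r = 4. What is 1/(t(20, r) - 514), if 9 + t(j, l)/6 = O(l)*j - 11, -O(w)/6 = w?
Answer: -1/3514 ≈ -0.00028458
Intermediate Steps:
O(w) = -6*w
t(j, l) = -120 - 36*j*l (t(j, l) = -54 + 6*((-6*l)*j - 11) = -54 + 6*(-6*j*l - 11) = -54 + 6*(-11 - 6*j*l) = -54 + (-66 - 36*j*l) = -120 - 36*j*l)
1/(t(20, r) - 514) = 1/((-120 - 36*20*4) - 514) = 1/((-120 - 2880) - 514) = 1/(-3000 - 514) = 1/(-3514) = -1/3514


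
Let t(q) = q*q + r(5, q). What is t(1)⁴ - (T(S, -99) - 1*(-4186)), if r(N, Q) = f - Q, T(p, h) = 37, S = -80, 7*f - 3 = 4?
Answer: -4222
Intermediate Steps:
f = 1 (f = 3/7 + (⅐)*4 = 3/7 + 4/7 = 1)
r(N, Q) = 1 - Q
t(q) = 1 + q² - q (t(q) = q*q + (1 - q) = q² + (1 - q) = 1 + q² - q)
t(1)⁴ - (T(S, -99) - 1*(-4186)) = (1 + 1² - 1*1)⁴ - (37 - 1*(-4186)) = (1 + 1 - 1)⁴ - (37 + 4186) = 1⁴ - 1*4223 = 1 - 4223 = -4222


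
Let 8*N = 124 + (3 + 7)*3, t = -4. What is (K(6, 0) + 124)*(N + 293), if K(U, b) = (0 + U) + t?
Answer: 78687/2 ≈ 39344.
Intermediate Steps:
K(U, b) = -4 + U (K(U, b) = (0 + U) - 4 = U - 4 = -4 + U)
N = 77/4 (N = (124 + (3 + 7)*3)/8 = (124 + 10*3)/8 = (124 + 30)/8 = (⅛)*154 = 77/4 ≈ 19.250)
(K(6, 0) + 124)*(N + 293) = ((-4 + 6) + 124)*(77/4 + 293) = (2 + 124)*(1249/4) = 126*(1249/4) = 78687/2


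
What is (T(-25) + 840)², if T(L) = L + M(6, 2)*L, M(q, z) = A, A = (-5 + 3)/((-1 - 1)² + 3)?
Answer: 33120025/49 ≈ 6.7592e+5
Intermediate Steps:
A = -2/7 (A = -2/((-2)² + 3) = -2/(4 + 3) = -2/7 ≈ -0.28571)
M(q, z) = -2/7
T(L) = 5*L/7 (T(L) = L - 2*L/7 = 5*L/7)
(T(-25) + 840)² = ((5/7)*(-25) + 840)² = (-125/7 + 840)² = (5755/7)² = 33120025/49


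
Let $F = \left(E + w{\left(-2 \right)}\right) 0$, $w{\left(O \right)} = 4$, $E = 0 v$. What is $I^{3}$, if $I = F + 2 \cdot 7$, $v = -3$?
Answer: $2744$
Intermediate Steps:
$E = 0$ ($E = 0 \left(-3\right) = 0$)
$F = 0$ ($F = \left(0 + 4\right) 0 = 4 \cdot 0 = 0$)
$I = 14$ ($I = 0 + 2 \cdot 7 = 0 + 14 = 14$)
$I^{3} = 14^{3} = 2744$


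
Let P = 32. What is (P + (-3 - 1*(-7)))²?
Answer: 1296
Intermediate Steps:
(P + (-3 - 1*(-7)))² = (32 + (-3 - 1*(-7)))² = (32 + (-3 + 7))² = (32 + 4)² = 36² = 1296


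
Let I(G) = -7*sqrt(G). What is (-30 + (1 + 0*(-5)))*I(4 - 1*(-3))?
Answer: 203*sqrt(7) ≈ 537.09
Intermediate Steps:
(-30 + (1 + 0*(-5)))*I(4 - 1*(-3)) = (-30 + (1 + 0*(-5)))*(-7*sqrt(4 - 1*(-3))) = (-30 + (1 + 0))*(-7*sqrt(4 + 3)) = (-30 + 1)*(-7*sqrt(7)) = -(-203)*sqrt(7) = 203*sqrt(7)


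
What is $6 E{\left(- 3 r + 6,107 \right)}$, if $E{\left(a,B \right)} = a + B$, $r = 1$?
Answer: $660$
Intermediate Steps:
$E{\left(a,B \right)} = B + a$
$6 E{\left(- 3 r + 6,107 \right)} = 6 \left(107 + \left(\left(-3\right) 1 + 6\right)\right) = 6 \left(107 + \left(-3 + 6\right)\right) = 6 \left(107 + 3\right) = 6 \cdot 110 = 660$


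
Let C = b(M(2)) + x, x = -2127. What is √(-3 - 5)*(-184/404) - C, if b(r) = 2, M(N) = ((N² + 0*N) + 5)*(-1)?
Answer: 2125 - 92*I*√2/101 ≈ 2125.0 - 1.2882*I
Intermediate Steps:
M(N) = -5 - N² (M(N) = ((N² + 0) + 5)*(-1) = (N² + 5)*(-1) = (5 + N²)*(-1) = -5 - N²)
C = -2125 (C = 2 - 2127 = -2125)
√(-3 - 5)*(-184/404) - C = √(-3 - 5)*(-184/404) - 1*(-2125) = √(-8)*(-184*1/404) + 2125 = (2*I*√2)*(-46/101) + 2125 = -92*I*√2/101 + 2125 = 2125 - 92*I*√2/101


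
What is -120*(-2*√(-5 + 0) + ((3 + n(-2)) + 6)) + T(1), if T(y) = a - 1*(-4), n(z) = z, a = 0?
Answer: -836 + 240*I*√5 ≈ -836.0 + 536.66*I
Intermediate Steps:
T(y) = 4 (T(y) = 0 - 1*(-4) = 0 + 4 = 4)
-120*(-2*√(-5 + 0) + ((3 + n(-2)) + 6)) + T(1) = -120*(-2*√(-5 + 0) + ((3 - 2) + 6)) + 4 = -120*(-2*I*√5 + (1 + 6)) + 4 = -120*(-2*I*√5 + 7) + 4 = -120*(7 - 2*I*√5) + 4 = (-840 + 240*I*√5) + 4 = -836 + 240*I*√5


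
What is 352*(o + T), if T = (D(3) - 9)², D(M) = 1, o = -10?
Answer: 19008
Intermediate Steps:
T = 64 (T = (1 - 9)² = (-8)² = 64)
352*(o + T) = 352*(-10 + 64) = 352*54 = 19008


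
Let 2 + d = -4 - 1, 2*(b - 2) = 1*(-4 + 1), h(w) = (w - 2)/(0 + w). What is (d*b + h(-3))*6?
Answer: -11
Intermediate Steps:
h(w) = (-2 + w)/w
b = 1/2 (b = 2 + (1*(-4 + 1))/2 = 2 + (1*(-3))/2 = 2 + (1/2)*(-3) = 2 - 3/2 = 1/2 ≈ 0.50000)
d = -7 (d = -2 + (-4 - 1) = -2 - 5 = -7)
(d*b + h(-3))*6 = (-7*1/2 + (-2 - 3)/(-3))*6 = (-7/2 - 1/3*(-5))*6 = (-7/2 + 5/3)*6 = -11/6*6 = -11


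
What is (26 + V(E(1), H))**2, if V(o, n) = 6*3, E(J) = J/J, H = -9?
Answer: 1936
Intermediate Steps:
E(J) = 1
V(o, n) = 18
(26 + V(E(1), H))**2 = (26 + 18)**2 = 44**2 = 1936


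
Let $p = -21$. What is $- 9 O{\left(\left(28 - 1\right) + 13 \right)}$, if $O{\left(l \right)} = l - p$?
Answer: $-549$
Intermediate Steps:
$O{\left(l \right)} = 21 + l$ ($O{\left(l \right)} = l - -21 = l + 21 = 21 + l$)
$- 9 O{\left(\left(28 - 1\right) + 13 \right)} = - 9 \left(21 + \left(\left(28 - 1\right) + 13\right)\right) = - 9 \left(21 + \left(27 + 13\right)\right) = - 9 \left(21 + 40\right) = \left(-9\right) 61 = -549$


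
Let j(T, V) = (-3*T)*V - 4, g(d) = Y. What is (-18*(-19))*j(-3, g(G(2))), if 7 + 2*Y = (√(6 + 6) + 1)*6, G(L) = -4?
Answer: -2907 + 18468*√3 ≈ 29081.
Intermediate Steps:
Y = -½ + 6*√3 (Y = -7/2 + ((√(6 + 6) + 1)*6)/2 = -7/2 + ((√12 + 1)*6)/2 = -7/2 + ((2*√3 + 1)*6)/2 = -7/2 + ((1 + 2*√3)*6)/2 = -7/2 + (6 + 12*√3)/2 = -7/2 + (3 + 6*√3) = -½ + 6*√3 ≈ 9.8923)
g(d) = -½ + 6*√3
j(T, V) = -4 - 3*T*V (j(T, V) = -3*T*V - 4 = -4 - 3*T*V)
(-18*(-19))*j(-3, g(G(2))) = (-18*(-19))*(-4 - 3*(-3)*(-½ + 6*√3)) = 342*(-4 + (-9/2 + 54*√3)) = 342*(-17/2 + 54*√3) = -2907 + 18468*√3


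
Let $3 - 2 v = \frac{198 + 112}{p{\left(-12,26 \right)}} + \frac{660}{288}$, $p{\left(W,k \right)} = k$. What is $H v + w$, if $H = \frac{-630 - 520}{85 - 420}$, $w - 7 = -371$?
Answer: $- \frac{8011441}{20904} \approx -383.25$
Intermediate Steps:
$w = -364$ ($w = 7 - 371 = -364$)
$H = \frac{230}{67}$ ($H = - \frac{1150}{-335} = \left(-1150\right) \left(- \frac{1}{335}\right) = \frac{230}{67} \approx 3.4328$)
$v = - \frac{3499}{624}$ ($v = \frac{3}{2} - \frac{\frac{198 + 112}{26} + \frac{660}{288}}{2} = \frac{3}{2} - \frac{310 \cdot \frac{1}{26} + 660 \cdot \frac{1}{288}}{2} = \frac{3}{2} - \frac{\frac{155}{13} + \frac{55}{24}}{2} = \frac{3}{2} - \frac{4435}{624} = - \frac{3499}{624} \approx -5.6074$)
$H v + w = \frac{230}{67} \left(- \frac{3499}{624}\right) - 364 = - \frac{402385}{20904} - 364 = - \frac{8011441}{20904}$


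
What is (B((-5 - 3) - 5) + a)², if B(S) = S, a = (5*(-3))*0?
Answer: 169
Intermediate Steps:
a = 0 (a = -15*0 = 0)
(B((-5 - 3) - 5) + a)² = (((-5 - 3) - 5) + 0)² = ((-8 - 5) + 0)² = (-13 + 0)² = (-13)² = 169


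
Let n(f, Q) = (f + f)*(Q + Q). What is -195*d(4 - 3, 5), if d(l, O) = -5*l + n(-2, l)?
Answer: 2535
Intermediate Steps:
n(f, Q) = 4*Q*f (n(f, Q) = (2*f)*(2*Q) = 4*Q*f)
d(l, O) = -13*l (d(l, O) = -5*l + 4*l*(-2) = -5*l - 8*l = -13*l)
-195*d(4 - 3, 5) = -(-2535)*(4 - 3) = -(-2535) = -195*(-13) = 2535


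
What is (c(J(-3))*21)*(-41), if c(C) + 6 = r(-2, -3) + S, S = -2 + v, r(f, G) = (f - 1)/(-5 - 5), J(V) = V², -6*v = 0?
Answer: 66297/10 ≈ 6629.7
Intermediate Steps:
v = 0 (v = -⅙*0 = 0)
r(f, G) = ⅒ - f/10 (r(f, G) = (-1 + f)/(-10) = (-1 + f)*(-⅒) = ⅒ - f/10)
S = -2 (S = -2 + 0 = -2)
c(C) = -77/10 (c(C) = -6 + ((⅒ - ⅒*(-2)) - 2) = -6 + ((⅒ + ⅕) - 2) = -6 + (3/10 - 2) = -6 - 17/10 = -77/10)
(c(J(-3))*21)*(-41) = -77/10*21*(-41) = -1617/10*(-41) = 66297/10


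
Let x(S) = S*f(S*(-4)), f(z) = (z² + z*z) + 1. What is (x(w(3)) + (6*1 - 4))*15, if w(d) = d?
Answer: 13035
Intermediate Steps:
f(z) = 1 + 2*z² (f(z) = (z² + z²) + 1 = 2*z² + 1 = 1 + 2*z²)
x(S) = S*(1 + 32*S²) (x(S) = S*(1 + 2*(S*(-4))²) = S*(1 + 2*(-4*S)²) = S*(1 + 2*(16*S²)) = S*(1 + 32*S²))
(x(w(3)) + (6*1 - 4))*15 = ((3 + 32*3³) + (6*1 - 4))*15 = ((3 + 32*27) + (6 - 4))*15 = ((3 + 864) + 2)*15 = (867 + 2)*15 = 869*15 = 13035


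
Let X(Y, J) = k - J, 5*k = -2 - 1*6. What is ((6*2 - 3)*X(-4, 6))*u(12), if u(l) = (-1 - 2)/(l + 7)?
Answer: 54/5 ≈ 10.800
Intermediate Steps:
k = -8/5 (k = (-2 - 1*6)/5 = (-2 - 6)/5 = (⅕)*(-8) = -8/5 ≈ -1.6000)
X(Y, J) = -8/5 - J
u(l) = -3/(7 + l)
((6*2 - 3)*X(-4, 6))*u(12) = ((6*2 - 3)*(-8/5 - 1*6))*(-3/(7 + 12)) = ((12 - 3)*(-8/5 - 6))*(-3/19) = (9*(-38/5))*(-3*1/19) = -342/5*(-3/19) = 54/5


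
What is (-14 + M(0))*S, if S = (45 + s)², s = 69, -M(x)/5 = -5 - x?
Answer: 142956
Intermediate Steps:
M(x) = 25 + 5*x (M(x) = -5*(-5 - x) = 25 + 5*x)
S = 12996 (S = (45 + 69)² = 114² = 12996)
(-14 + M(0))*S = (-14 + (25 + 5*0))*12996 = (-14 + (25 + 0))*12996 = (-14 + 25)*12996 = 11*12996 = 142956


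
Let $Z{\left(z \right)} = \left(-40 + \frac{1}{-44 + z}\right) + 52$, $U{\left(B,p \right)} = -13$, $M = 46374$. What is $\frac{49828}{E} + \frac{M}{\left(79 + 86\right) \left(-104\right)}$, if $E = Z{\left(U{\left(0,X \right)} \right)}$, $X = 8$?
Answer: $\frac{8117681653}{1953380} \approx 4155.7$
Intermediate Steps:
$Z{\left(z \right)} = 12 + \frac{1}{-44 + z}$
$E = \frac{683}{57}$ ($E = \frac{-527 + 12 \left(-13\right)}{-44 - 13} = \frac{-527 - 156}{-57} = \left(- \frac{1}{57}\right) \left(-683\right) = \frac{683}{57} \approx 11.982$)
$\frac{49828}{E} + \frac{M}{\left(79 + 86\right) \left(-104\right)} = \frac{49828}{\frac{683}{57}} + \frac{46374}{\left(79 + 86\right) \left(-104\right)} = 49828 \cdot \frac{57}{683} + \frac{46374}{165 \left(-104\right)} = \frac{2840196}{683} + \frac{46374}{-17160} = \frac{2840196}{683} + 46374 \left(- \frac{1}{17160}\right) = \frac{2840196}{683} - \frac{7729}{2860} = \frac{8117681653}{1953380}$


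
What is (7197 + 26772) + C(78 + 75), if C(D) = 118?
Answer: 34087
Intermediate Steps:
(7197 + 26772) + C(78 + 75) = (7197 + 26772) + 118 = 33969 + 118 = 34087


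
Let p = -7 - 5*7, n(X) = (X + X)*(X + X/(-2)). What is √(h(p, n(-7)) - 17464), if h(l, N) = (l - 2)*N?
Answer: 6*I*√545 ≈ 140.07*I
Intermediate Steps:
n(X) = X² (n(X) = (2*X)*(X + X*(-½)) = (2*X)*(X - X/2) = (2*X)*(X/2) = X²)
p = -42 (p = -7 - 35 = -42)
h(l, N) = N*(-2 + l) (h(l, N) = (-2 + l)*N = N*(-2 + l))
√(h(p, n(-7)) - 17464) = √((-7)²*(-2 - 42) - 17464) = √(49*(-44) - 17464) = √(-2156 - 17464) = √(-19620) = 6*I*√545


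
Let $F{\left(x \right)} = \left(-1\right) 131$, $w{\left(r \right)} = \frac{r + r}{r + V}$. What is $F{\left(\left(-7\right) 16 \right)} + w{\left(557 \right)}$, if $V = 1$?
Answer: $- \frac{35992}{279} \approx -129.0$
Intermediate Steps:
$w{\left(r \right)} = \frac{2 r}{1 + r}$ ($w{\left(r \right)} = \frac{r + r}{r + 1} = \frac{2 r}{1 + r}$)
$F{\left(x \right)} = -131$
$F{\left(\left(-7\right) 16 \right)} + w{\left(557 \right)} = -131 + 2 \cdot 557 \frac{1}{1 + 557} = -131 + 2 \cdot 557 \cdot \frac{1}{558} = -131 + \frac{557}{279} = - \frac{35992}{279}$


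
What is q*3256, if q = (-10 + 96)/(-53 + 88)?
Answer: 280016/35 ≈ 8000.5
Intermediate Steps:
q = 86/35 ≈ 2.4571
q*3256 = (86/35)*3256 = 280016/35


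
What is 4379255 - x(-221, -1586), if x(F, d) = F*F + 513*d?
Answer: 5144032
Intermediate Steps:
x(F, d) = F**2 + 513*d
4379255 - x(-221, -1586) = 4379255 - ((-221)**2 + 513*(-1586)) = 4379255 - (48841 - 813618) = 4379255 - 1*(-764777) = 4379255 + 764777 = 5144032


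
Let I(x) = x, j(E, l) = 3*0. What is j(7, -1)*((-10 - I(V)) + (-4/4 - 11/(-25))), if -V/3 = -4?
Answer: 0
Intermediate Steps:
j(E, l) = 0
V = 12 (V = -3*(-4) = 12)
j(7, -1)*((-10 - I(V)) + (-4/4 - 11/(-25))) = 0*((-10 - 1*12) + (-4/4 - 11/(-25))) = 0*((-10 - 12) + (-4*1/4 - 11*(-1/25))) = 0*(-22 + (-1 + 11/25)) = 0*(-22 - 14/25) = 0*(-564/25) = 0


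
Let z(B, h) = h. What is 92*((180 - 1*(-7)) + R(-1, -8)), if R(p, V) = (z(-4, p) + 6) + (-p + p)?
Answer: 17664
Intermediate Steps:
R(p, V) = 6 + p (R(p, V) = (p + 6) + (-p + p) = (6 + p) + 0 = 6 + p)
92*((180 - 1*(-7)) + R(-1, -8)) = 92*((180 - 1*(-7)) + (6 - 1)) = 92*((180 + 7) + 5) = 92*(187 + 5) = 92*192 = 17664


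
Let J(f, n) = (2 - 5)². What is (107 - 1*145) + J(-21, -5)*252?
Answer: 2230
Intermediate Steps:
J(f, n) = 9 (J(f, n) = (-3)² = 9)
(107 - 1*145) + J(-21, -5)*252 = (107 - 1*145) + 9*252 = (107 - 145) + 2268 = -38 + 2268 = 2230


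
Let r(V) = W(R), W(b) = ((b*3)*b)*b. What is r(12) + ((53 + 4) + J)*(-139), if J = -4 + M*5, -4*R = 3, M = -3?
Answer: -338129/64 ≈ -5283.3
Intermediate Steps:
R = -¾ (R = -¼*3 = -¾ ≈ -0.75000)
J = -19 (J = -4 - 3*5 = -4 - 15 = -19)
W(b) = 3*b³ (W(b) = ((3*b)*b)*b = (3*b²)*b = 3*b³)
r(V) = -81/64 (r(V) = 3*(-¾)³ = 3*(-27/64) = -81/64)
r(12) + ((53 + 4) + J)*(-139) = -81/64 + ((53 + 4) - 19)*(-139) = -81/64 + (57 - 19)*(-139) = -81/64 + 38*(-139) = -81/64 - 5282 = -338129/64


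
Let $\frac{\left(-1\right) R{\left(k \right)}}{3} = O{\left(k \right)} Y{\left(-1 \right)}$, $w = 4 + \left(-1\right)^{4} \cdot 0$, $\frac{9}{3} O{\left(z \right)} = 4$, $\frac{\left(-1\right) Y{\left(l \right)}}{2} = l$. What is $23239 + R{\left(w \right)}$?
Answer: $23231$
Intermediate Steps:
$Y{\left(l \right)} = - 2 l$
$O{\left(z \right)} = \frac{4}{3}$ ($O{\left(z \right)} = \frac{1}{3} \cdot 4 = \frac{4}{3}$)
$w = 4$ ($w = 4 + 1 \cdot 0 = 4 + 0 = 4$)
$R{\left(k \right)} = -8$ ($R{\left(k \right)} = - 3 \frac{4 \left(\left(-2\right) \left(-1\right)\right)}{3} = - 3 \cdot \frac{4}{3} \cdot 2 = \left(-3\right) \frac{8}{3} = -8$)
$23239 + R{\left(w \right)} = 23239 - 8 = 23231$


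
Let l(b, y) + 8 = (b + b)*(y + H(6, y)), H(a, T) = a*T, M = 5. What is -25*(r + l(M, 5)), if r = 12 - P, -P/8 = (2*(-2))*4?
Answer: -5650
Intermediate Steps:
P = 128 (P = -8*2*(-2)*4 = -(-32)*4 = -8*(-16) = 128)
H(a, T) = T*a
l(b, y) = -8 + 14*b*y (l(b, y) = -8 + (b + b)*(y + y*6) = -8 + (2*b)*(y + 6*y) = -8 + (2*b)*(7*y) = -8 + 14*b*y)
r = -116 (r = 12 - 1*128 = 12 - 128 = -116)
-25*(r + l(M, 5)) = -25*(-116 + (-8 + 14*5*5)) = -25*(-116 + (-8 + 350)) = -25*(-116 + 342) = -25*226 = -5650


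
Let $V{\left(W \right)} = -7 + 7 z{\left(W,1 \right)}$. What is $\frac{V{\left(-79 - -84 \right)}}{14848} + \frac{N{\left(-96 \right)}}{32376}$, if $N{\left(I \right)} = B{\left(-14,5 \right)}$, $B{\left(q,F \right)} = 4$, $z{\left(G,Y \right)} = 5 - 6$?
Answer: $- \frac{24617}{30044928} \approx -0.00081934$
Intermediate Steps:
$z{\left(G,Y \right)} = -1$ ($z{\left(G,Y \right)} = 5 - 6 = -1$)
$N{\left(I \right)} = 4$
$V{\left(W \right)} = -14$ ($V{\left(W \right)} = -7 + 7 \left(-1\right) = -7 - 7 = -14$)
$\frac{V{\left(-79 - -84 \right)}}{14848} + \frac{N{\left(-96 \right)}}{32376} = - \frac{14}{14848} + \frac{4}{32376} = \left(-14\right) \frac{1}{14848} + 4 \cdot \frac{1}{32376} = - \frac{7}{7424} + \frac{1}{8094} = - \frac{24617}{30044928}$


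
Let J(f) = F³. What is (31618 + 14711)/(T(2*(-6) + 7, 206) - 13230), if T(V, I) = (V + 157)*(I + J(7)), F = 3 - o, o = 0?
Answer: 46329/22186 ≈ 2.0882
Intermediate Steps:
F = 3 (F = 3 - 1*0 = 3 + 0 = 3)
J(f) = 27 (J(f) = 3³ = 27)
T(V, I) = (27 + I)*(157 + V) (T(V, I) = (V + 157)*(I + 27) = (157 + V)*(27 + I) = (27 + I)*(157 + V))
(31618 + 14711)/(T(2*(-6) + 7, 206) - 13230) = (31618 + 14711)/((4239 + 27*(2*(-6) + 7) + 157*206 + 206*(2*(-6) + 7)) - 13230) = 46329/((4239 + 27*(-12 + 7) + 32342 + 206*(-12 + 7)) - 13230) = 46329/((4239 + 27*(-5) + 32342 + 206*(-5)) - 13230) = 46329/((4239 - 135 + 32342 - 1030) - 13230) = 46329/(35416 - 13230) = 46329/22186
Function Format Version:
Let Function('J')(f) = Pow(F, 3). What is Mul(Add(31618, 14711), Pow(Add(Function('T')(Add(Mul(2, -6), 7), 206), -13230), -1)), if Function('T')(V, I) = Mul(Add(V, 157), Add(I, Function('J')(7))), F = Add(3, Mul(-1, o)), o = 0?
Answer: Rational(46329, 22186) ≈ 2.0882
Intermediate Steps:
F = 3 (F = Add(3, Mul(-1, 0)) = Add(3, 0) = 3)
Function('J')(f) = 27 (Function('J')(f) = Pow(3, 3) = 27)
Function('T')(V, I) = Mul(Add(27, I), Add(157, V)) (Function('T')(V, I) = Mul(Add(V, 157), Add(I, 27)) = Mul(Add(157, V), Add(27, I)) = Mul(Add(27, I), Add(157, V)))
Mul(Add(31618, 14711), Pow(Add(Function('T')(Add(Mul(2, -6), 7), 206), -13230), -1)) = Mul(Add(31618, 14711), Pow(Add(Add(4239, Mul(27, Add(Mul(2, -6), 7)), Mul(157, 206), Mul(206, Add(Mul(2, -6), 7))), -13230), -1)) = Mul(46329, Pow(Add(Add(4239, Mul(27, Add(-12, 7)), 32342, Mul(206, Add(-12, 7))), -13230), -1)) = Mul(46329, Pow(Add(Add(4239, Mul(27, -5), 32342, Mul(206, -5)), -13230), -1)) = Mul(46329, Pow(Add(Add(4239, -135, 32342, -1030), -13230), -1)) = Mul(46329, Pow(Add(35416, -13230), -1)) = Mul(46329, Pow(22186, -1)) = Mul(46329, Rational(1, 22186)) = Rational(46329, 22186)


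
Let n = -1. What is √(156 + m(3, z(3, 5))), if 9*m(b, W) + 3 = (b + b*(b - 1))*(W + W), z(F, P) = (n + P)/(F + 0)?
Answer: 5*√57/3 ≈ 12.583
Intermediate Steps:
z(F, P) = (-1 + P)/F (z(F, P) = (-1 + P)/(F + 0) = (-1 + P)/F)
m(b, W) = -⅓ + 2*W*(b + b*(-1 + b))/9 (m(b, W) = -⅓ + ((b + b*(b - 1))*(W + W))/9 = -⅓ + ((b + b*(-1 + b))*(2*W))/9 = -⅓ + (2*W*(b + b*(-1 + b)))/9 = -⅓ + 2*W*(b + b*(-1 + b))/9)
√(156 + m(3, z(3, 5))) = √(156 + (-⅓ + (2/9)*((-1 + 5)/3)*3²)) = √(156 + (-⅓ + (2/9)*((⅓)*4)*9)) = √(156 + (-⅓ + (2/9)*(4/3)*9)) = √(156 + (-⅓ + 8/3)) = √(156 + 7/3) = √(475/3) = 5*√57/3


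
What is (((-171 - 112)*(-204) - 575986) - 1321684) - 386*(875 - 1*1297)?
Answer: -1677046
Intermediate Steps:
(((-171 - 112)*(-204) - 575986) - 1321684) - 386*(875 - 1*1297) = ((-283*(-204) - 575986) - 1321684) - 386*(875 - 1297) = ((57732 - 575986) - 1321684) - 386*(-422) = (-518254 - 1321684) + 162892 = -1839938 + 162892 = -1677046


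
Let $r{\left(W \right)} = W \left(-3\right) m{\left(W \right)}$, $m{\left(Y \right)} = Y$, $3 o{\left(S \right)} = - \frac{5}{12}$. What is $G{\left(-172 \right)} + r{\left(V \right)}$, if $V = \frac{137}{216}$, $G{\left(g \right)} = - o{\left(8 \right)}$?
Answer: $- \frac{16609}{15552} \approx -1.068$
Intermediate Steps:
$o{\left(S \right)} = - \frac{5}{36}$ ($o{\left(S \right)} = \frac{\left(-5\right) \frac{1}{12}}{3} = \frac{1}{3} \left(- \frac{5}{12}\right) = - \frac{5}{36}$)
$G{\left(g \right)} = \frac{5}{36}$ ($G{\left(g \right)} = \left(-1\right) \left(- \frac{5}{36}\right) = \frac{5}{36}$)
$V = \frac{137}{216}$ ($V = 137 \cdot \frac{1}{216} = \frac{137}{216} \approx 0.63426$)
$r{\left(W \right)} = - 3 W^{2}$ ($r{\left(W \right)} = W \left(-3\right) W = - 3 W W = - 3 W^{2}$)
$G{\left(-172 \right)} + r{\left(V \right)} = \frac{5}{36} - 3 \left(\frac{137}{216}\right)^{2} = \frac{5}{36} - \frac{18769}{15552} = - \frac{16609}{15552}$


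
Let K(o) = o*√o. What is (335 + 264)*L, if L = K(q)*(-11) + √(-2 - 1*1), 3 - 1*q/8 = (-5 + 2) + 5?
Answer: -105424*√2 + 599*I*√3 ≈ -1.4909e+5 + 1037.5*I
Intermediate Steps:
q = 8 (q = 24 - 8*((-5 + 2) + 5) = 24 - 8*(-3 + 5) = 24 - 8*2 = 24 - 16 = 8)
K(o) = o^(3/2)
L = -176*√2 + I*√3 (L = 8^(3/2)*(-11) + √(-2 - 1*1) = (16*√2)*(-11) + √(-2 - 1) = -176*√2 + √(-3) = -176*√2 + I*√3 ≈ -248.9 + 1.732*I)
(335 + 264)*L = (335 + 264)*(-176*√2 + I*√3) = 599*(-176*√2 + I*√3) = -105424*√2 + 599*I*√3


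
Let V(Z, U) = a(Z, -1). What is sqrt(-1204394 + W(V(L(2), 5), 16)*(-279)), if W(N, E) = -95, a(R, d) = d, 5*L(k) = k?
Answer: I*sqrt(1177889) ≈ 1085.3*I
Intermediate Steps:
L(k) = k/5
V(Z, U) = -1
sqrt(-1204394 + W(V(L(2), 5), 16)*(-279)) = sqrt(-1204394 - 95*(-279)) = sqrt(-1204394 + 26505) = sqrt(-1177889) = I*sqrt(1177889)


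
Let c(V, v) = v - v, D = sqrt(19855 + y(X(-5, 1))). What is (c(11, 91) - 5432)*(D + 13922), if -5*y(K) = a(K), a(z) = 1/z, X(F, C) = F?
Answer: -75624304 - 10864*sqrt(124094)/5 ≈ -7.6390e+7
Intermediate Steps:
y(K) = -1/(5*K)
D = 2*sqrt(124094)/5 (D = sqrt(19855 - 1/5/(-5)) = sqrt(19855 - 1/5*(-1/5)) = sqrt(19855 + 1/25) = sqrt(496376/25) = 2*sqrt(124094)/5 ≈ 140.91)
c(V, v) = 0
(c(11, 91) - 5432)*(D + 13922) = (0 - 5432)*(2*sqrt(124094)/5 + 13922) = -5432*(13922 + 2*sqrt(124094)/5) = -75624304 - 10864*sqrt(124094)/5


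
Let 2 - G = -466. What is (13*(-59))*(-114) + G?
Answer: 87906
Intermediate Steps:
G = 468 (G = 2 - 1*(-466) = 2 + 466 = 468)
(13*(-59))*(-114) + G = (13*(-59))*(-114) + 468 = -767*(-114) + 468 = 87438 + 468 = 87906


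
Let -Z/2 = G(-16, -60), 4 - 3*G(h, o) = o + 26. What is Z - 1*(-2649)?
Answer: 7871/3 ≈ 2623.7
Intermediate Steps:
G(h, o) = -22/3 - o/3 (G(h, o) = 4/3 - (o + 26)/3 = 4/3 - (26 + o)/3 = 4/3 + (-26/3 - o/3) = -22/3 - o/3)
Z = -76/3 (Z = -2*(-22/3 - ⅓*(-60)) = -2*(-22/3 + 20) = -2*38/3 = -76/3 ≈ -25.333)
Z - 1*(-2649) = -76/3 - 1*(-2649) = -76/3 + 2649 = 7871/3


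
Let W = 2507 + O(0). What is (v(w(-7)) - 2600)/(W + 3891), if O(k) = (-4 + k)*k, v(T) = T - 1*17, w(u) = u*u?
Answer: -1284/3199 ≈ -0.40138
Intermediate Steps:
w(u) = u**2
v(T) = -17 + T (v(T) = T - 17 = -17 + T)
O(k) = k*(-4 + k)
W = 2507 (W = 2507 + 0*(-4 + 0) = 2507 + 0*(-4) = 2507 + 0 = 2507)
(v(w(-7)) - 2600)/(W + 3891) = ((-17 + (-7)**2) - 2600)/(2507 + 3891) = ((-17 + 49) - 2600)/6398 = (32 - 2600)*(1/6398) = -2568*1/6398 = -1284/3199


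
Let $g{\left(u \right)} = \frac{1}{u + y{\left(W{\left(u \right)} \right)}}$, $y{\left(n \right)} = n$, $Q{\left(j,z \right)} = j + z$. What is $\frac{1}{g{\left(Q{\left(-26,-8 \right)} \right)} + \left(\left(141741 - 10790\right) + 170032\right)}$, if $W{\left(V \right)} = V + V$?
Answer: $\frac{102}{30700265} \approx 3.3224 \cdot 10^{-6}$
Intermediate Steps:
$W{\left(V \right)} = 2 V$
$g{\left(u \right)} = \frac{1}{3 u}$ ($g{\left(u \right)} = \frac{1}{u + 2 u} = \frac{1}{3 u}$)
$\frac{1}{g{\left(Q{\left(-26,-8 \right)} \right)} + \left(\left(141741 - 10790\right) + 170032\right)} = \frac{1}{\frac{1}{3 \left(-26 - 8\right)} + \left(\left(141741 - 10790\right) + 170032\right)} = \frac{1}{\frac{1}{3 \left(-34\right)} + \left(\left(141741 - 10790\right) + 170032\right)} = \frac{1}{\frac{1}{3} \left(- \frac{1}{34}\right) + \left(130951 + 170032\right)} = \frac{1}{- \frac{1}{102} + 300983} = \frac{1}{\frac{30700265}{102}} = \frac{102}{30700265}$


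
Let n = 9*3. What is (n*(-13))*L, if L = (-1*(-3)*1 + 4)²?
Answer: -17199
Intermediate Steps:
n = 27
L = 49 (L = (3*1 + 4)² = (3 + 4)² = 7² = 49)
(n*(-13))*L = (27*(-13))*49 = -351*49 = -17199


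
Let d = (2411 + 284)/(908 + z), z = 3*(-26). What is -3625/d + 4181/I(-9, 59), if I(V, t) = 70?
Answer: -5695563/5390 ≈ -1056.7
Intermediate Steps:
z = -78
d = 539/166 (d = (2411 + 284)/(908 - 78) = 2695/830 = 2695*(1/830) = 539/166 ≈ 3.2470)
-3625/d + 4181/I(-9, 59) = -3625/539/166 + 4181/70 = -3625*166/539 + 4181*(1/70) = -601750/539 + 4181/70 = -5695563/5390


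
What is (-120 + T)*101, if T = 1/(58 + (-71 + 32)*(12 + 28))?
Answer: -18204341/1502 ≈ -12120.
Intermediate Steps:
T = -1/1502 (T = 1/(58 - 39*40) = 1/(58 - 1560) = 1/(-1502) = -1/1502 ≈ -0.00066578)
(-120 + T)*101 = (-120 - 1/1502)*101 = -180241/1502*101 = -18204341/1502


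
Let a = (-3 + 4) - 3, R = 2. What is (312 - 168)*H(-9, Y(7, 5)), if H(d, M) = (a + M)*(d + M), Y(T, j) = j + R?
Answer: -1440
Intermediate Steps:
a = -2 (a = 1 - 3 = -2)
Y(T, j) = 2 + j (Y(T, j) = j + 2 = 2 + j)
H(d, M) = (-2 + M)*(M + d) (H(d, M) = (-2 + M)*(d + M) = (-2 + M)*(M + d))
(312 - 168)*H(-9, Y(7, 5)) = (312 - 168)*((2 + 5)² - 2*(2 + 5) - 2*(-9) + (2 + 5)*(-9)) = 144*(7² - 2*7 + 18 + 7*(-9)) = 144*(49 - 14 + 18 - 63) = 144*(-10) = -1440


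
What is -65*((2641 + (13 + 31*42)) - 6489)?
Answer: 164645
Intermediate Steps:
-65*((2641 + (13 + 31*42)) - 6489) = -65*((2641 + (13 + 1302)) - 6489) = -65*((2641 + 1315) - 6489) = -65*(3956 - 6489) = -65*(-2533) = 164645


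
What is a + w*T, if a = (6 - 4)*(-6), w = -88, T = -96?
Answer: 8436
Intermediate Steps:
a = -12 (a = 2*(-6) = -12)
a + w*T = -12 - 88*(-96) = -12 + 8448 = 8436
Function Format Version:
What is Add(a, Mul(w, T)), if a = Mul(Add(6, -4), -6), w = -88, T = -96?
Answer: 8436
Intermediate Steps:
a = -12 (a = Mul(2, -6) = -12)
Add(a, Mul(w, T)) = Add(-12, Mul(-88, -96)) = Add(-12, 8448) = 8436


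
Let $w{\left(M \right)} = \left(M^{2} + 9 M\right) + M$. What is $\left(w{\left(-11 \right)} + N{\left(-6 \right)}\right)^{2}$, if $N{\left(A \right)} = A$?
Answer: $25$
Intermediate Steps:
$w{\left(M \right)} = M^{2} + 10 M$
$\left(w{\left(-11 \right)} + N{\left(-6 \right)}\right)^{2} = \left(- 11 \left(10 - 11\right) - 6\right)^{2} = \left(\left(-11\right) \left(-1\right) - 6\right)^{2} = \left(11 - 6\right)^{2} = 5^{2} = 25$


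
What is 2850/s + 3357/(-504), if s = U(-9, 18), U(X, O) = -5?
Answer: -32293/56 ≈ -576.66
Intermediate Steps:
s = -5
2850/s + 3357/(-504) = 2850/(-5) + 3357/(-504) = 2850*(-1/5) + 3357*(-1/504) = -570 - 373/56 = -32293/56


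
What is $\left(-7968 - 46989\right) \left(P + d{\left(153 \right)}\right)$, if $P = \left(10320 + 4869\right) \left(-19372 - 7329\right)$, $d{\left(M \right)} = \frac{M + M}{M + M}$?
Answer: $22288442696016$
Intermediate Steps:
$d{\left(M \right)} = 1$ ($d{\left(M \right)} = \frac{2 M}{2 M} = 2 M \frac{1}{2 M} = 1$)
$P = -405561489$ ($P = 15189 \left(-26701\right) = -405561489$)
$\left(-7968 - 46989\right) \left(P + d{\left(153 \right)}\right) = \left(-7968 - 46989\right) \left(-405561489 + 1\right) = \left(-54957\right) \left(-405561488\right) = 22288442696016$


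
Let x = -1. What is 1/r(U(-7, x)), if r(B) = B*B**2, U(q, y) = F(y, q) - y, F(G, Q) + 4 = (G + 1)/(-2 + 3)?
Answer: -1/27 ≈ -0.037037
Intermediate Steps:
F(G, Q) = -3 + G (F(G, Q) = -4 + (G + 1)/(-2 + 3) = -4 + (1 + G)/1 = -4 + (1 + G)*1 = -4 + (1 + G) = -3 + G)
U(q, y) = -3 (U(q, y) = (-3 + y) - y = -3)
r(B) = B**3
1/r(U(-7, x)) = 1/((-3)**3) = 1/(-27) = -1/27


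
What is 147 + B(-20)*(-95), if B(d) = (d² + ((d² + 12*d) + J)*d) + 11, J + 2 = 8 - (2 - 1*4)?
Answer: 280302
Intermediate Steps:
J = 8 (J = -2 + (8 - (2 - 1*4)) = -2 + (8 - (2 - 4)) = -2 + (8 - 1*(-2)) = -2 + (8 + 2) = -2 + 10 = 8)
B(d) = 11 + d² + d*(8 + d² + 12*d) (B(d) = (d² + ((d² + 12*d) + 8)*d) + 11 = (d² + (8 + d² + 12*d)*d) + 11 = (d² + d*(8 + d² + 12*d)) + 11 = 11 + d² + d*(8 + d² + 12*d))
147 + B(-20)*(-95) = 147 + (11 + (-20)³ + 8*(-20) + 13*(-20)²)*(-95) = 147 + (11 - 8000 - 160 + 13*400)*(-95) = 147 + (11 - 8000 - 160 + 5200)*(-95) = 147 - 2949*(-95) = 147 + 280155 = 280302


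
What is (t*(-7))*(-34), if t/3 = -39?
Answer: -27846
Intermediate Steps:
t = -117 (t = 3*(-39) = -117)
(t*(-7))*(-34) = -117*(-7)*(-34) = 819*(-34) = -27846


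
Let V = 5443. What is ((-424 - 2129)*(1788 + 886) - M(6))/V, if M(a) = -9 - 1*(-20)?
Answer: -6826733/5443 ≈ -1254.2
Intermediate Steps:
M(a) = 11 (M(a) = -9 + 20 = 11)
((-424 - 2129)*(1788 + 886) - M(6))/V = ((-424 - 2129)*(1788 + 886) - 1*11)/5443 = (-2553*2674 - 11)*(1/5443) = (-6826722 - 11)*(1/5443) = -6826733*1/5443 = -6826733/5443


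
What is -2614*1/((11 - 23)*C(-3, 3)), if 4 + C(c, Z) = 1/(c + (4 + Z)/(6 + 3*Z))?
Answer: -24833/501 ≈ -49.567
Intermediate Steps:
C(c, Z) = -4 + 1/(c + (4 + Z)/(6 + 3*Z))
-2614*1/((11 - 23)*C(-3, 3)) = -2614*(4 + 3 + 6*(-3) + 3*3*(-3))/((11 - 23)*(-10 - 1*3 - 24*(-3) - 12*3*(-3))) = -2614*(-(4 + 3 - 18 - 27)/(12*(-10 - 3 + 72 + 108))) = -2614/((-12*167/(-38))) = -2614/((-(-6)*167/19)) = -2614/((-12*(-167/38))) = -2614/1002/19 = -2614*19/1002 = -24833/501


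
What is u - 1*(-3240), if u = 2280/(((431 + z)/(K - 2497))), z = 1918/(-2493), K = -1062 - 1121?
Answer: -355787640/16501 ≈ -21562.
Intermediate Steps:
K = -2183
z = -1918/2493 (z = 1918*(-1/2493) = -1918/2493 ≈ -0.76935)
u = -409250880/16501 (u = 2280/(((431 - 1918/2493)/(-2183 - 2497))) = 2280/(((1072565/2493)/(-4680))) = 2280/(((1072565/2493)*(-1/4680))) = 2280/(-16501/179496) = 2280*(-179496/16501) = -409250880/16501 ≈ -24802.)
u - 1*(-3240) = -409250880/16501 - 1*(-3240) = -409250880/16501 + 3240 = -355787640/16501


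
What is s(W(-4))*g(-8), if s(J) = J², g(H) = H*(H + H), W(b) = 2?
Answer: 512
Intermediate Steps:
g(H) = 2*H² (g(H) = H*(2*H) = 2*H²)
s(W(-4))*g(-8) = 2²*(2*(-8)²) = 4*(2*64) = 4*128 = 512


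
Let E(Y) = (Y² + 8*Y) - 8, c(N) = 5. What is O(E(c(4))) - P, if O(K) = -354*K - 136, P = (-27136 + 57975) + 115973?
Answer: -167126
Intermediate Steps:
P = 146812 (P = 30839 + 115973 = 146812)
E(Y) = -8 + Y² + 8*Y
O(K) = -136 - 354*K
O(E(c(4))) - P = (-136 - 354*(-8 + 5² + 8*5)) - 1*146812 = (-136 - 354*(-8 + 25 + 40)) - 146812 = (-136 - 354*57) - 146812 = (-136 - 20178) - 146812 = -20314 - 146812 = -167126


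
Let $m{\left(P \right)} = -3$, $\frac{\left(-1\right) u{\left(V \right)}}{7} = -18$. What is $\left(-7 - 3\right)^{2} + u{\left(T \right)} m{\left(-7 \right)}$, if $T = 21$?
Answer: $-278$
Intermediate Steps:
$u{\left(V \right)} = 126$ ($u{\left(V \right)} = \left(-7\right) \left(-18\right) = 126$)
$\left(-7 - 3\right)^{2} + u{\left(T \right)} m{\left(-7 \right)} = \left(-7 - 3\right)^{2} + 126 \left(-3\right) = \left(-10\right)^{2} - 378 = 100 - 378 = -278$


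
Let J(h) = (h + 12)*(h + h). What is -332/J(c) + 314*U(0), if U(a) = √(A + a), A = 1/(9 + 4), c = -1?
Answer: 166/11 + 314*√13/13 ≈ 102.18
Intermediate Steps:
A = 1/13 ≈ 0.076923
J(h) = 2*h*(12 + h) (J(h) = (12 + h)*(2*h) = 2*h*(12 + h))
U(a) = √(1/13 + a)
-332/J(c) + 314*U(0) = -332*(-1/(2*(12 - 1))) + 314*(√(13 + 169*0)/13) = -332/(2*(-1)*11) + 314*(√(13 + 0)/13) = -332/(-22) + 314*(√13/13) = -332*(-1/22) + 314*√13/13 = 166/11 + 314*√13/13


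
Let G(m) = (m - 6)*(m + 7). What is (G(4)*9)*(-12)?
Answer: 2376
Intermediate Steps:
G(m) = (-6 + m)*(7 + m)
(G(4)*9)*(-12) = ((-42 + 4 + 4**2)*9)*(-12) = ((-42 + 4 + 16)*9)*(-12) = -22*9*(-12) = -198*(-12) = 2376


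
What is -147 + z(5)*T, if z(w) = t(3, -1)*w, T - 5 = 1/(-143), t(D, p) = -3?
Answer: -31731/143 ≈ -221.90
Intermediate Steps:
T = 714/143 (T = 5 + 1/(-143) = 5 - 1/143 = 714/143 ≈ 4.9930)
z(w) = -3*w
-147 + z(5)*T = -147 - 3*5*(714/143) = -147 - 15*714/143 = -147 - 10710/143 = -31731/143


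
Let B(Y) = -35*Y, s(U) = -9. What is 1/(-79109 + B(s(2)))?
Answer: -1/78794 ≈ -1.2691e-5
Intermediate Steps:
1/(-79109 + B(s(2))) = 1/(-79109 - 35*(-9)) = 1/(-79109 + 315) = 1/(-78794) = -1/78794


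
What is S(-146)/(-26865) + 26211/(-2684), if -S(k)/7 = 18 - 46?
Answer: -704684579/72105660 ≈ -9.7729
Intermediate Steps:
S(k) = 196 (S(k) = -7*(18 - 46) = -7*(-28) = 196)
S(-146)/(-26865) + 26211/(-2684) = 196/(-26865) + 26211/(-2684) = 196*(-1/26865) + 26211*(-1/2684) = -196/26865 - 26211/2684 = -704684579/72105660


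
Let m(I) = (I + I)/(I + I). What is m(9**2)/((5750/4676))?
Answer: 2338/2875 ≈ 0.81322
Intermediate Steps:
m(I) = 1 (m(I) = (2*I)/((2*I)) = (2*I)*(1/(2*I)) = 1)
m(9**2)/((5750/4676)) = 1/(5750/4676) = 1/(5750*(1/4676)) = 1/(2875/2338) = 1*(2338/2875) = 2338/2875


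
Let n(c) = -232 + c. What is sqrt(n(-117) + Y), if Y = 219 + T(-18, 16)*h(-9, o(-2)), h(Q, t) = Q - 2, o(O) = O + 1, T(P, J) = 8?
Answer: I*sqrt(218) ≈ 14.765*I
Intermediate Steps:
o(O) = 1 + O
h(Q, t) = -2 + Q
Y = 131 (Y = 219 + 8*(-2 - 9) = 219 + 8*(-11) = 219 - 88 = 131)
sqrt(n(-117) + Y) = sqrt((-232 - 117) + 131) = sqrt(-349 + 131) = sqrt(-218) = I*sqrt(218)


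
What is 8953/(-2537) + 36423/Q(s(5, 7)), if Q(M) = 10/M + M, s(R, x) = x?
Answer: 10954370/2537 ≈ 4317.8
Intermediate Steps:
Q(M) = M + 10/M
8953/(-2537) + 36423/Q(s(5, 7)) = 8953/(-2537) + 36423/(7 + 10/7) = 8953*(-1/2537) + 36423/(7 + 10*(1/7)) = -8953/2537 + 36423/(7 + 10/7) = -8953/2537 + 36423/(59/7) = -8953/2537 + 36423*(7/59) = -8953/2537 + 254961/59 = 10954370/2537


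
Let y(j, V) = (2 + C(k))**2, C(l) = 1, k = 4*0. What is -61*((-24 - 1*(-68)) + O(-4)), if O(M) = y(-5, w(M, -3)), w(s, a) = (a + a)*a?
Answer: -3233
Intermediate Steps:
k = 0
w(s, a) = 2*a**2 (w(s, a) = (2*a)*a = 2*a**2)
y(j, V) = 9 (y(j, V) = (2 + 1)**2 = 3**2 = 9)
O(M) = 9
-61*((-24 - 1*(-68)) + O(-4)) = -61*((-24 - 1*(-68)) + 9) = -61*((-24 + 68) + 9) = -61*(44 + 9) = -61*53 = -3233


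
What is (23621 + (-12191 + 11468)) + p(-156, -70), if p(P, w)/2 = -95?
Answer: 22708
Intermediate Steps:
p(P, w) = -190 (p(P, w) = 2*(-95) = -190)
(23621 + (-12191 + 11468)) + p(-156, -70) = (23621 + (-12191 + 11468)) - 190 = (23621 - 723) - 190 = 22898 - 190 = 22708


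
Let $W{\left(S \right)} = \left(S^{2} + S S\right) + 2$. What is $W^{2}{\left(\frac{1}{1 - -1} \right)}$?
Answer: $\frac{25}{4} \approx 6.25$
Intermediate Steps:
$W{\left(S \right)} = 2 + 2 S^{2}$ ($W{\left(S \right)} = \left(S^{2} + S^{2}\right) + 2 = 2 S^{2} + 2 = 2 + 2 S^{2}$)
$W^{2}{\left(\frac{1}{1 - -1} \right)} = \left(2 + 2 \left(\frac{1}{1 - -1}\right)^{2}\right)^{2} = \left(2 + 2 \left(\frac{1}{1 + \left(-2 + 3\right)}\right)^{2}\right)^{2} = \left(2 + 2 \left(\frac{1}{1 + 1}\right)^{2}\right)^{2} = \left(2 + 2 \left(\frac{1}{2}\right)^{2}\right)^{2} = \left(2 + \frac{2}{4}\right)^{2} = \left(2 + 2 \cdot \frac{1}{4}\right)^{2} = \left(2 + \frac{1}{2}\right)^{2} = \left(\frac{5}{2}\right)^{2} = \frac{25}{4}$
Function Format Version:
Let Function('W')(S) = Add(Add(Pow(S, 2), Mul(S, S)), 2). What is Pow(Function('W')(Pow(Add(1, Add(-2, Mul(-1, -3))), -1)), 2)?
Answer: Rational(25, 4) ≈ 6.2500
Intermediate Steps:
Function('W')(S) = Add(2, Mul(2, Pow(S, 2))) (Function('W')(S) = Add(Add(Pow(S, 2), Pow(S, 2)), 2) = Add(Mul(2, Pow(S, 2)), 2) = Add(2, Mul(2, Pow(S, 2))))
Pow(Function('W')(Pow(Add(1, Add(-2, Mul(-1, -3))), -1)), 2) = Pow(Add(2, Mul(2, Pow(Pow(Add(1, Add(-2, Mul(-1, -3))), -1), 2))), 2) = Pow(Add(2, Mul(2, Pow(Pow(Add(1, Add(-2, 3)), -1), 2))), 2) = Pow(Add(2, Mul(2, Pow(Pow(Add(1, 1), -1), 2))), 2) = Pow(Add(2, Mul(2, Pow(Pow(2, -1), 2))), 2) = Pow(Add(2, Mul(2, Pow(Rational(1, 2), 2))), 2) = Pow(Add(2, Mul(2, Rational(1, 4))), 2) = Pow(Add(2, Rational(1, 2)), 2) = Pow(Rational(5, 2), 2) = Rational(25, 4)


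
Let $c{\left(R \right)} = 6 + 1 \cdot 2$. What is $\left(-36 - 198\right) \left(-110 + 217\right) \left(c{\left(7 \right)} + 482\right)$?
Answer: $-12268620$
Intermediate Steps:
$c{\left(R \right)} = 8$ ($c{\left(R \right)} = 6 + 2 = 8$)
$\left(-36 - 198\right) \left(-110 + 217\right) \left(c{\left(7 \right)} + 482\right) = \left(-36 - 198\right) \left(-110 + 217\right) \left(8 + 482\right) = \left(-234\right) 107 \cdot 490 = \left(-25038\right) 490 = -12268620$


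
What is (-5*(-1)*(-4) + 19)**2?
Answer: 1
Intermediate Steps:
(-5*(-1)*(-4) + 19)**2 = (5*(-4) + 19)**2 = (-20 + 19)**2 = (-1)**2 = 1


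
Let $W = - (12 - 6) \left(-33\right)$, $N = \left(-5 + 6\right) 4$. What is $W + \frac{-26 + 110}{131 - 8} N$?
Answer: $\frac{8230}{41} \approx 200.73$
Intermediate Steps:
$N = 4$ ($N = 1 \cdot 4 = 4$)
$W = 198$ ($W = - (12 - 6) \left(-33\right) = \left(-1\right) 6 \left(-33\right) = \left(-6\right) \left(-33\right) = 198$)
$W + \frac{-26 + 110}{131 - 8} N = 198 + \frac{-26 + 110}{131 - 8} \cdot 4 = 198 + \frac{84}{123} \cdot 4 = 198 + 84 \cdot \frac{1}{123} \cdot 4 = 198 + \frac{28}{41} \cdot 4 = 198 + \frac{112}{41} = \frac{8230}{41}$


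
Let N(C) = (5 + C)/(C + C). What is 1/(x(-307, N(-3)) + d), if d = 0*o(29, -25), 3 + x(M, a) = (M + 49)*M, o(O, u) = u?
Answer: 1/79203 ≈ 1.2626e-5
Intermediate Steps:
N(C) = (5 + C)/(2*C) (N(C) = (5 + C)/((2*C)) = (5 + C)*(1/(2*C)) = (5 + C)/(2*C))
x(M, a) = -3 + M*(49 + M) (x(M, a) = -3 + (M + 49)*M = -3 + (49 + M)*M = -3 + M*(49 + M))
d = 0 (d = 0*(-25) = 0)
1/(x(-307, N(-3)) + d) = 1/((-3 + (-307)² + 49*(-307)) + 0) = 1/((-3 + 94249 - 15043) + 0) = 1/(79203 + 0) = 1/79203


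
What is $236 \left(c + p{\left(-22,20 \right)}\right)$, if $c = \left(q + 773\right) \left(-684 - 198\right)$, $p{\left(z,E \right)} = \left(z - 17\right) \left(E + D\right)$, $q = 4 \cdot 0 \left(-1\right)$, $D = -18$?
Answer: $-160919904$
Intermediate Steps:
$q = 0$ ($q = 0 \left(-1\right) = 0$)
$p{\left(z,E \right)} = \left(-18 + E\right) \left(-17 + z\right)$ ($p{\left(z,E \right)} = \left(z - 17\right) \left(E - 18\right) = \left(-17 + z\right) \left(-18 + E\right) = \left(-18 + E\right) \left(-17 + z\right)$)
$c = -681786$ ($c = \left(0 + 773\right) \left(-684 - 198\right) = 773 \left(-882\right) = -681786$)
$236 \left(c + p{\left(-22,20 \right)}\right) = 236 \left(-681786 + \left(306 - -396 - 340 + 20 \left(-22\right)\right)\right) = 236 \left(-681786 + \left(306 + 396 - 340 - 440\right)\right) = 236 \left(-681786 - 78\right) = 236 \left(-681864\right) = -160919904$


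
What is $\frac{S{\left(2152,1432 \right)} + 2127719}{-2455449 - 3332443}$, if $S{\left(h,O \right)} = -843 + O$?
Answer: $- \frac{532077}{1446973} \approx -0.36772$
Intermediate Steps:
$\frac{S{\left(2152,1432 \right)} + 2127719}{-2455449 - 3332443} = \frac{\left(-843 + 1432\right) + 2127719}{-2455449 - 3332443} = \frac{589 + 2127719}{-5787892} = 2128308 \left(- \frac{1}{5787892}\right) = - \frac{532077}{1446973}$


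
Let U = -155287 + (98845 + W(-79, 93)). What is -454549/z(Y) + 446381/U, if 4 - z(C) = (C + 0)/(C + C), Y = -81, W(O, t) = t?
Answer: -51229887869/394443 ≈ -1.2988e+5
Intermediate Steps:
z(C) = 7/2 (z(C) = 4 - (C + 0)/(C + C) = 4 - C/(2*C) = 4 - C*1/(2*C) = 4 - 1*½ = 4 - ½ = 7/2)
U = -56349 (U = -155287 + (98845 + 93) = -155287 + 98938 = -56349)
-454549/z(Y) + 446381/U = -454549/7/2 + 446381/(-56349) = -454549*2/7 + 446381*(-1/56349) = -909098/7 - 446381/56349 = -51229887869/394443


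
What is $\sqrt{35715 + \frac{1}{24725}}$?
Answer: $\frac{8 \sqrt{13645934201}}{4945} \approx 188.98$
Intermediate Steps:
$\sqrt{35715 + \frac{1}{24725}} = \sqrt{\frac{883053376}{24725}} = \frac{8 \sqrt{13645934201}}{4945}$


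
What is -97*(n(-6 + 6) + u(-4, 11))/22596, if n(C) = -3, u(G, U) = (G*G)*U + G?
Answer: -16393/22596 ≈ -0.72548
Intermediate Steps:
u(G, U) = G + U*G² (u(G, U) = G²*U + G = U*G² + G = G + U*G²)
-97*(n(-6 + 6) + u(-4, 11))/22596 = -97*(-3 - 4*(1 - 4*11))/22596 = -97*(-3 - 4*(1 - 44))*(1/22596) = -97*(-3 - 4*(-43))*(1/22596) = -97*(-3 + 172)*(1/22596) = -97*169*(1/22596) = -16393*1/22596 = -16393/22596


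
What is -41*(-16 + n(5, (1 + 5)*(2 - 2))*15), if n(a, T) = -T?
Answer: 656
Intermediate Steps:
-41*(-16 + n(5, (1 + 5)*(2 - 2))*15) = -41*(-16 - (1 + 5)*(2 - 2)*15) = -41*(-16 - 6*0*15) = -41*(-16 - 1*0*15) = -41*(-16 + 0*15) = -41*(-16 + 0) = -41*(-16) = 656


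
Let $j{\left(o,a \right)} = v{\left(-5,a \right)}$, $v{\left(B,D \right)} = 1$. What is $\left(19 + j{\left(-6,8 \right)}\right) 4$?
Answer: $80$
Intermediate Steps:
$j{\left(o,a \right)} = 1$
$\left(19 + j{\left(-6,8 \right)}\right) 4 = \left(19 + 1\right) 4 = 20 \cdot 4 = 80$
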